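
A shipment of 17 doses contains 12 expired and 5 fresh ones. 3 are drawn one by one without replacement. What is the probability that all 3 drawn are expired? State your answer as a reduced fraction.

11/34

Multiply the conditional probabilities at each draw: 12/17 · 11/16 · 10/15 = 1320/4080 = 11/34.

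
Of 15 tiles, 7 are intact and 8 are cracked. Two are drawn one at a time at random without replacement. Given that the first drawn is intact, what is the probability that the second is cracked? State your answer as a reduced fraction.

After removing one intact, 14 remain: 6 intact and 8 cracked.
So the probability the next is cracked is 8/14 = 4/7.

4/7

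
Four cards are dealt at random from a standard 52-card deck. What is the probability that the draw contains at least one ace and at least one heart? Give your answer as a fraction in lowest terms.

52799/270725

There are C(52,4) = 270725 possible draws.
By inclusion-exclusion on the complements, draws missing all aces or all hearts: C(48,4) + C(39,4) − C(36,4) = 194580 + 82251 − 58905 = 217926.
So draws with at least one of each: 270725 − 217926 = 52799, probability 52799/270725.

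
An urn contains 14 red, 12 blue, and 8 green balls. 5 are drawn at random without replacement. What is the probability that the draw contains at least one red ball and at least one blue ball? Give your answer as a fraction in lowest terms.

There are C(34,5) = 278256 possible draws.
By inclusion-exclusion on the complements, draws missing all red or all blue: C(20,5) + C(22,5) − C(8,5) = 15504 + 26334 − 56 = 41782.
So draws with at least one of each: 278256 − 41782 = 236474, probability 236474/278256 = 118237/139128.

118237/139128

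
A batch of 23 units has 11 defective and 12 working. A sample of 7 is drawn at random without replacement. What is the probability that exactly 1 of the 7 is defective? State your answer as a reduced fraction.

308/7429

The sample space is all 7-subsets of the 23: C(23,7) = 245157.
Selections with exactly 1 defective: choose 1 of the 11 defective and 6 of the 12 working, C(11,1)·C(12,6) = 11·924 = 10164.
Probability = 10164/245157 = 308/7429.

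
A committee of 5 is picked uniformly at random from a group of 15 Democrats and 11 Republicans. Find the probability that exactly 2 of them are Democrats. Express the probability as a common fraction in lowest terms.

315/1196

There are C(26,5) = 65780 ways to choose 5 from 26.
Selections with exactly 2 Democrats: choose 2 of the 15 Democrats and 3 of the 11 Republicans, C(15,2)·C(11,3) = 105·165 = 17325.
Probability = 17325/65780 = 315/1196.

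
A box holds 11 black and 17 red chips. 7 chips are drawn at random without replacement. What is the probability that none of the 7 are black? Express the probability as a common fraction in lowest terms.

17/1035

There are C(28,7) = 1184040 possible selections.
Selections with no black (all red): C(17,7) = 19448.
Probability = 19448/1184040 = 17/1035.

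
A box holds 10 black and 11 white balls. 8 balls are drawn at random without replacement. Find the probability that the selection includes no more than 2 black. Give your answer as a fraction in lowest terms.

77/646

There are C(21,8) = 203490 ways to choose the 8.
Favorable selections (no more than 2 black): C(10,0)·C(11,8) + C(10,1)·C(11,7) + C(10,2)·C(11,6) = 165 + 3300 + 20790 = 24255.
Probability = 24255/203490 = 77/646.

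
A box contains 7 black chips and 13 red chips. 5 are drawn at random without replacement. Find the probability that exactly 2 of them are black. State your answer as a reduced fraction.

There are C(20,5) = 15504 ways to choose 5 from 20.
Selections with exactly 2 black: choose 2 of the 7 black and 3 of the 13 red, C(7,2)·C(13,3) = 21·286 = 6006.
Probability = 6006/15504 = 1001/2584.

1001/2584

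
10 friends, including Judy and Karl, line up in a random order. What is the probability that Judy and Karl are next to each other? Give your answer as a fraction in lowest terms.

There are 10! = 3628800 arrangements.
Treat Judy and Karl as a block: 9! arrangements of the blocks × 2 orders within the block = 2·362880 = 725760.
Probability = 725760/3628800 = 1/5.

1/5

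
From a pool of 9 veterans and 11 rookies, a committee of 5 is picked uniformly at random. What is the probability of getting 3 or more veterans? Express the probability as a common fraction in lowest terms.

Total selections: C(20,5) = 15504.
Favorable selections (3 or more veterans): C(9,3)·C(11,2) + C(9,4)·C(11,1) + C(9,5)·C(11,0) = 4620 + 1386 + 126 = 6132.
Probability = 6132/15504 = 511/1292.

511/1292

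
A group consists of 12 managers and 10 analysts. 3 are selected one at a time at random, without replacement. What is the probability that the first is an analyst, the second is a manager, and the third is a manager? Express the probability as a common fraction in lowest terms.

Multiply the conditional probabilities at each draw: 10/22 · 12/21 · 11/20 = 1320/9240 = 1/7.

1/7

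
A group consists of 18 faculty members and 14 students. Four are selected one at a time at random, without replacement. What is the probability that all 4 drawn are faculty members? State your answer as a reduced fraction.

153/1798

Multiply the conditional probabilities at each draw: 18/32 · 17/31 · 16/30 · 15/29 = 73440/863040 = 153/1798.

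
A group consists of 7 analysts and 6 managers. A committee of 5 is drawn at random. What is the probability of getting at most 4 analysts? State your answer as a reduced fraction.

Total selections: C(13,5) = 1287.
The complement is exactly 5 analysts: C(7,5)·C(6,0) = 21.
Probability = 1 − 21/1287 = 1266/1287 = 422/429.

422/429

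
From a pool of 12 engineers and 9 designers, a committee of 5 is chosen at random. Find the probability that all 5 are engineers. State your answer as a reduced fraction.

There are C(21,5) = 20349 possible selections.
Selections with all engineers: C(12,5) = 792.
Probability = 792/20349 = 88/2261.

88/2261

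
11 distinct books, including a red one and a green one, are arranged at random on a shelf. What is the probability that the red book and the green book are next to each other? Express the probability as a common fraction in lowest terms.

2/11

There are 11! = 39916800 arrangements.
Treat the red book and the green book as a block: 10! arrangements of the blocks × 2 orders within the block = 2·3628800 = 7257600.
Probability = 7257600/39916800 = 2/11.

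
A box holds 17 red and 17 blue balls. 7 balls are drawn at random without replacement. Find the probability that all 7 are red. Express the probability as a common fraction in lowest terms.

There are C(34,7) = 5379616 possible selections.
Selections with all red: C(17,7) = 19448.
Probability = 19448/5379616 = 13/3596.

13/3596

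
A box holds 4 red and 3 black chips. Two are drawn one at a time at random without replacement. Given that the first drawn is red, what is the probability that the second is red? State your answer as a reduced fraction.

After removing one red, 6 remain: 3 red and 3 black.
So the probability the next is red is 3/6 = 1/2.

1/2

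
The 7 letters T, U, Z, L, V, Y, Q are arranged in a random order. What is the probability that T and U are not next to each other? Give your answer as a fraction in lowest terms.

5/7

There are 7! = 5040 arrangements.
Arrangements with T and U adjacent: 2·6! = 1440.
So not adjacent: 5040 − 1440 = 3600, probability 3600/5040 = 5/7.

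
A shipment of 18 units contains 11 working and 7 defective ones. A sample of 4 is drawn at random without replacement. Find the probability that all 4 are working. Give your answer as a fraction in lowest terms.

11/102

There are C(18,4) = 3060 possible selections.
Selections with all working: C(11,4) = 330.
Probability = 330/3060 = 11/102.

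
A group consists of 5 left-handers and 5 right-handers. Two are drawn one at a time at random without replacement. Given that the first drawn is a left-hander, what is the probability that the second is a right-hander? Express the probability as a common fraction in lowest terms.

5/9

After removing one left-hander, 9 remain: 4 left-handers and 5 right-handers.
So the probability the next is a right-hander is 5/9.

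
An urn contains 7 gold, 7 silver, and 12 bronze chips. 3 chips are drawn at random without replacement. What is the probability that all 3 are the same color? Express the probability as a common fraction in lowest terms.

There are C(26,3) = 2600 ways to draw 3 chips.
All same color: C(7,3) + C(7,3) + C(12,3) = 35 + 35 + 220 = 290.
Probability = 290/2600 = 29/260.

29/260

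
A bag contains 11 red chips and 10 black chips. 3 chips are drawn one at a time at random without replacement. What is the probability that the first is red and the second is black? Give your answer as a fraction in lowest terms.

Multiply the conditional probabilities at each draw: 11/21 · 10/20 = 110/420 = 11/42.

11/42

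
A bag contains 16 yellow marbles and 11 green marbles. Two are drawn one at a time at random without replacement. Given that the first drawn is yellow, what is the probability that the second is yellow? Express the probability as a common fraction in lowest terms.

After removing one yellow, 26 remain: 15 yellow and 11 green.
So the probability the next is yellow is 15/26.

15/26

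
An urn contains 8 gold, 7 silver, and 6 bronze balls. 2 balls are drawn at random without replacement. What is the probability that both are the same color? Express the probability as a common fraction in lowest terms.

There are C(21,2) = 210 ways to draw 2 balls.
All same color: C(8,2) + C(7,2) + C(6,2) = 28 + 21 + 15 = 64.
Probability = 64/210 = 32/105.

32/105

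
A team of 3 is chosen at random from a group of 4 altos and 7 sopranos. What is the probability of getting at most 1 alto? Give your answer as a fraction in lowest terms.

119/165

There are C(11,3) = 165 ways to choose the 3.
Favorable selections (at most 1 alto): C(4,0)·C(7,3) + C(4,1)·C(7,2) = 35 + 84 = 119.
Probability = 119/165.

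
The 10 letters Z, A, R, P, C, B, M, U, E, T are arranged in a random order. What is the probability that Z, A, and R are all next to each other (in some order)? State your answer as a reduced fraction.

There are 10! = 3628800 arrangements.
Treat the three as one block: 8! placements × 3! orders within the block = 40320·6 = 241920.
Probability = 241920/3628800 = 1/15.

1/15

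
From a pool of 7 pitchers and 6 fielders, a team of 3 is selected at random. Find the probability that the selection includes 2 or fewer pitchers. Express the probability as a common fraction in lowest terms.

There are C(13,3) = 286 ways to choose the 3.
Favorable selections (2 or fewer pitchers): C(7,0)·C(6,3) + C(7,1)·C(6,2) + C(7,2)·C(6,1) = 20 + 105 + 126 = 251.
Probability = 251/286.

251/286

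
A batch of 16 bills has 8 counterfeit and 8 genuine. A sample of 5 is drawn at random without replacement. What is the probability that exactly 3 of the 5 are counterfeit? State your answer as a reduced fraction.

There are C(16,5) = 4368 ways to choose 5 from 16.
Selections with exactly 3 counterfeit: choose 3 of the 8 counterfeit and 2 of the 8 genuine, C(8,3)·C(8,2) = 56·28 = 1568.
Probability = 1568/4368 = 14/39.

14/39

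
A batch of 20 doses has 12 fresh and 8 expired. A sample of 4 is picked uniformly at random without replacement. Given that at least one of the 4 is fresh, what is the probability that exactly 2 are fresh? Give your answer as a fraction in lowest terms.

1848/4775

Work in counts. Selections with at least one fresh: C(20,4) − C(8,4) = 4845 − 70 = 4775.
Of those, selections where exactly 2 are fresh: C(12,2)·C(8,2) = 66·28 = 1848.
Conditional probability = 1848/4775.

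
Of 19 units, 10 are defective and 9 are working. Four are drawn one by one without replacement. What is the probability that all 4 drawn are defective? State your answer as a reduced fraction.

35/646

Multiply the conditional probabilities at each draw: 10/19 · 9/18 · 8/17 · 7/16 = 5040/93024 = 35/646.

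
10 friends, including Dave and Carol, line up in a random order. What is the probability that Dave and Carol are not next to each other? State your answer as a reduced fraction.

4/5

There are 10! = 3628800 arrangements.
Arrangements with Dave and Carol adjacent: 2·9! = 725760.
So not adjacent: 3628800 − 725760 = 2903040, probability 2903040/3628800 = 4/5.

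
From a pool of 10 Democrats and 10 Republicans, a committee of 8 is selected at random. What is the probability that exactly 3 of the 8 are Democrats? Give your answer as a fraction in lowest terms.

1008/4199

The sample space is all 8-subsets of the 20: C(20,8) = 125970.
Selections with exactly 3 Democrats: choose 3 of the 10 Democrats and 5 of the 10 Republicans, C(10,3)·C(10,5) = 120·252 = 30240.
Probability = 30240/125970 = 1008/4199.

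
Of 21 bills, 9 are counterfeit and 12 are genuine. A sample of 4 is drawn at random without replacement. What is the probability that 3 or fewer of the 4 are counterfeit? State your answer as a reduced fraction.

Total selections: C(21,4) = 5985.
The complement is exactly 4 counterfeit: C(9,4)·C(12,0) = 126.
Probability = 1 − 126/5985 = 5859/5985 = 93/95.

93/95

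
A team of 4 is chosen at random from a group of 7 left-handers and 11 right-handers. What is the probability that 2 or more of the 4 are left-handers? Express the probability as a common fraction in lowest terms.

There are C(18,4) = 3060 ways to choose the 4.
Count the complement (fewer than 2 left-handers): C(7,0)·C(11,4) + C(7,1)·C(11,3) = 330 + 1155 = 1485.
Probability = 1 − 1485/3060 = 1575/3060 = 35/68.

35/68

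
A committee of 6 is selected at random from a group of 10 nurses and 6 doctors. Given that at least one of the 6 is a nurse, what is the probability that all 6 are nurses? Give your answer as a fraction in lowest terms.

70/2669

Work in counts. Selections with at least one nurse: C(16,6) − C(6,6) = 8008 − 1 = 8007.
Of those, selections where all 6 are nurses: C(10,6) = 210.
Conditional probability = 210/8007 = 70/2669.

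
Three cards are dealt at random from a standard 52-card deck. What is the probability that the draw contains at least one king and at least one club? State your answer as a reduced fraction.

33/260

There are C(52,3) = 22100 possible draws.
By inclusion-exclusion on the complements, draws missing all kings or all clubs: C(48,3) + C(39,3) − C(36,3) = 17296 + 9139 − 7140 = 19295.
So draws with at least one of each: 22100 − 19295 = 2805, probability 2805/22100 = 33/260.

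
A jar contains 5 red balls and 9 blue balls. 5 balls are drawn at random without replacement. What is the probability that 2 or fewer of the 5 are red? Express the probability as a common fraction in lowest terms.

114/143

Total selections: C(14,5) = 2002.
Favorable selections (2 or fewer red): C(5,0)·C(9,5) + C(5,1)·C(9,4) + C(5,2)·C(9,3) = 126 + 630 + 840 = 1596.
Probability = 1596/2002 = 114/143.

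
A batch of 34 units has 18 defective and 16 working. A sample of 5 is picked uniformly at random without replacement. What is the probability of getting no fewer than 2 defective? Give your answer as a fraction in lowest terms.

591/682

Total selections: C(34,5) = 278256.
Count the complement (fewer than 2 defective): C(18,0)·C(16,5) + C(18,1)·C(16,4) = 4368 + 32760 = 37128.
Probability = 1 − 37128/278256 = 241128/278256 = 591/682.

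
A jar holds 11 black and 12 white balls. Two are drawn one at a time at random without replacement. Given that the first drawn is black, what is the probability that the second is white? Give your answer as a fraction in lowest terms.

After removing one black, 22 remain: 10 black and 12 white.
So the probability the next is white is 12/22 = 6/11.

6/11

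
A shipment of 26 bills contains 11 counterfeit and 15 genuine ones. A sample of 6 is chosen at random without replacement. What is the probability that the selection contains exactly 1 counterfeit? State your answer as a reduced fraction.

33/230

Total number of selections: C(26,6) = 230230.
Selections with exactly 1 counterfeit: choose 1 of the 11 counterfeit and 5 of the 15 genuine, C(11,1)·C(15,5) = 11·3003 = 33033.
Probability = 33033/230230 = 33/230.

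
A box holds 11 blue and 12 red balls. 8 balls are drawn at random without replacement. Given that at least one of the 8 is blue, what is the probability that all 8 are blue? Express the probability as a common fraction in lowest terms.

Work in counts. Selections with at least one blue: C(23,8) − C(12,8) = 490314 − 495 = 489819.
Of those, selections where all 8 are blue: C(11,8) = 165.
Conditional probability = 165/489819 = 5/14843.

5/14843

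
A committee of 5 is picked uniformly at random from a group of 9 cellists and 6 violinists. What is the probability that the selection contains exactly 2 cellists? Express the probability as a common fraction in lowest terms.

Total number of selections: C(15,5) = 3003.
Selections with exactly 2 cellists: choose 2 of the 9 cellists and 3 of the 6 violinists, C(9,2)·C(6,3) = 36·20 = 720.
Probability = 720/3003 = 240/1001.

240/1001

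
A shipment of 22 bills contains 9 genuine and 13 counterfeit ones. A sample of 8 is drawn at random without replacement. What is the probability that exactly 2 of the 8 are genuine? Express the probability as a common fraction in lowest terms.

312/1615

There are C(22,8) = 319770 ways to choose 8 from 22.
Selections with exactly 2 genuine: choose 2 of the 9 genuine and 6 of the 13 counterfeit, C(9,2)·C(13,6) = 36·1716 = 61776.
Probability = 61776/319770 = 312/1615.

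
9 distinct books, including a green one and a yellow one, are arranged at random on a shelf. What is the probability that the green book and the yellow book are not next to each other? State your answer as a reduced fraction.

There are 9! = 362880 arrangements.
Arrangements with the green book and the yellow book adjacent: 2·8! = 80640.
So not adjacent: 362880 − 80640 = 282240, probability 282240/362880 = 7/9.

7/9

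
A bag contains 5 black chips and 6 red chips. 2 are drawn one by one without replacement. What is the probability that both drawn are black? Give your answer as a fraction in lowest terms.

Multiply the conditional probabilities at each draw: 5/11 · 4/10 = 20/110 = 2/11.

2/11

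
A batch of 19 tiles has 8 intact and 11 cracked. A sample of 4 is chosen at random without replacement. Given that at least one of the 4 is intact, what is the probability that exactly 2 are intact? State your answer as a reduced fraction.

Work in counts. Selections with at least one intact: C(19,4) − C(11,4) = 3876 − 330 = 3546.
Of those, selections where exactly 2 are intact: C(8,2)·C(11,2) = 28·55 = 1540.
Conditional probability = 1540/3546 = 770/1773.

770/1773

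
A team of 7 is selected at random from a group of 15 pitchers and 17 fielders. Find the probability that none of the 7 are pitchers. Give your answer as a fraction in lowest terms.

187/32364

There are C(32,7) = 3365856 possible selections.
Selections with no pitchers (all fielders): C(17,7) = 19448.
Probability = 19448/3365856 = 187/32364.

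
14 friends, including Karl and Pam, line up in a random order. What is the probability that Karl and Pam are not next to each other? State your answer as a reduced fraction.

There are 14! = 87178291200 arrangements.
Arrangements with Karl and Pam adjacent: 2·13! = 12454041600.
So not adjacent: 87178291200 − 12454041600 = 74724249600, probability 74724249600/87178291200 = 6/7.

6/7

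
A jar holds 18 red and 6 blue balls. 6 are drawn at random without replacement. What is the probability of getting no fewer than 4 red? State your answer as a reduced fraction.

Total selections: C(24,6) = 134596.
Favorable selections (no fewer than 4 red): C(18,4)·C(6,2) + C(18,5)·C(6,1) + C(18,6)·C(6,0) = 45900 + 51408 + 18564 = 115872.
Probability = 115872/134596 = 28968/33649.

28968/33649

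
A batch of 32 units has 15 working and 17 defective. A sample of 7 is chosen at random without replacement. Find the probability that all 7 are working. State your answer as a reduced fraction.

55/28768

There are C(32,7) = 3365856 possible selections.
Selections with all working: C(15,7) = 6435.
Probability = 6435/3365856 = 55/28768.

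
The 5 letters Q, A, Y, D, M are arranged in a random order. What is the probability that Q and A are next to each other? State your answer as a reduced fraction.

There are 5! = 120 arrangements.
Treat Q and A as a block: 4! arrangements of the blocks × 2 orders within the block = 2·24 = 48.
Probability = 48/120 = 2/5.

2/5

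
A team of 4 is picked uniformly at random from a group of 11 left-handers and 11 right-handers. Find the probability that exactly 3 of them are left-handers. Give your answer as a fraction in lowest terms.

There are C(22,4) = 7315 ways to choose 4 from 22.
Selections with exactly 3 left-handers: choose 3 of the 11 left-handers and 1 of the 11 right-handers, C(11,3)·C(11,1) = 165·11 = 1815.
Probability = 1815/7315 = 33/133.

33/133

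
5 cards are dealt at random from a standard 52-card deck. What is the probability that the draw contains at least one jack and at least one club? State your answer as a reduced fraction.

There are C(52,5) = 2598960 possible draws.
By inclusion-exclusion on the complements, draws missing all jacks or all clubs: C(48,5) + C(39,5) − C(36,5) = 1712304 + 575757 − 376992 = 1911069.
So draws with at least one of each: 2598960 − 1911069 = 687891, probability 687891/2598960 = 229297/866320.

229297/866320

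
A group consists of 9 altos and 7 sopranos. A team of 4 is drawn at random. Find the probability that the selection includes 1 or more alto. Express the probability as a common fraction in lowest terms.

51/52

Total selections: C(16,4) = 1820.
The complement is all 4 are sopranos: C(7,4) = 35.
Probability = 1 − 35/1820 = 1785/1820 = 51/52.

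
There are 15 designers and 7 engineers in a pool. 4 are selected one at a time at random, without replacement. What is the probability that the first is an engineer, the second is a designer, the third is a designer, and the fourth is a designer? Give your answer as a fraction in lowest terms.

Multiply the conditional probabilities at each draw: 7/22 · 15/21 · 14/20 · 13/19 = 19110/175560 = 91/836.

91/836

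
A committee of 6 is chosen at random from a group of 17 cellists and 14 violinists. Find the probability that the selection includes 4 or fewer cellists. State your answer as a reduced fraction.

There are C(31,6) = 736281 ways to choose the 6.
Count the complement (more than 4 cellists): C(17,5)·C(14,1) + C(17,6)·C(14,0) = 86632 + 12376 = 99008.
Probability = 1 − 99008/736281 = 637273/736281 = 7003/8091.

7003/8091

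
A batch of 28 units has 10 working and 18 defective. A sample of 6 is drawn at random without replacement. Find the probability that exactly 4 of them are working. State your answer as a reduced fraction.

There are C(28,6) = 376740 ways to choose 6 from 28.
Selections with exactly 4 working: choose 4 of the 10 working and 2 of the 18 defective, C(10,4)·C(18,2) = 210·153 = 32130.
Probability = 32130/376740 = 51/598.

51/598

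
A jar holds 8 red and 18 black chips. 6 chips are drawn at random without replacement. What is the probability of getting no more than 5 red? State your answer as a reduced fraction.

16443/16445

Total selections: C(26,6) = 230230.
Favorable selections (no more than 5 red): C(8,0)·C(18,6) + C(8,1)·C(18,5) + C(8,2)·C(18,4) + C(8,3)·C(18,3) + C(8,4)·C(18,2) + C(8,5)·C(18,1) = 18564 + 68544 + 85680 + 45696 + 10710 + 1008 = 230202.
Probability = 230202/230230 = 16443/16445.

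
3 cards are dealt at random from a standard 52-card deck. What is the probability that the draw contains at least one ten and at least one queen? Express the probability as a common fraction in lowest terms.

188/5525

There are C(52,3) = 22100 possible draws.
By inclusion-exclusion on the complements, draws missing all tens or all queens: C(48,3) + C(48,3) − C(44,3) = 17296 + 17296 − 13244 = 21348.
So draws with at least one of each: 22100 − 21348 = 752, probability 752/22100 = 188/5525.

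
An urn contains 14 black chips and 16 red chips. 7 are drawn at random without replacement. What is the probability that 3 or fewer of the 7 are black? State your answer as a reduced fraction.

2276/3915

Total selections: C(30,7) = 2035800.
Favorable selections (3 or fewer black): C(14,0)·C(16,7) + C(14,1)·C(16,6) + C(14,2)·C(16,5) + C(14,3)·C(16,4) = 11440 + 112112 + 397488 + 662480 = 1183520.
Probability = 1183520/2035800 = 2276/3915.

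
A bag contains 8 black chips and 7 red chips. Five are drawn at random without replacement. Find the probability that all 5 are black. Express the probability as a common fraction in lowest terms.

There are C(15,5) = 3003 possible selections.
Selections with all black: C(8,5) = 56.
Probability = 56/3003 = 8/429.

8/429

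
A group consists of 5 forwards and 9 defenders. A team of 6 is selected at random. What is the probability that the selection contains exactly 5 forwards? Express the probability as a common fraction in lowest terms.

Total number of selections: C(14,6) = 3003.
Selections with exactly 5 forwards: choose 5 of the 5 forwards and 1 of the 9 defenders, C(5,5)·C(9,1) = 1·9 = 9.
Probability = 9/3003 = 3/1001.

3/1001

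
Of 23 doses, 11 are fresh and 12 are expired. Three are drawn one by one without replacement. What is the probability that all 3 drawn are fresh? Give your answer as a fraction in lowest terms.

Multiply the conditional probabilities at each draw: 11/23 · 10/22 · 9/21 = 990/10626 = 15/161.

15/161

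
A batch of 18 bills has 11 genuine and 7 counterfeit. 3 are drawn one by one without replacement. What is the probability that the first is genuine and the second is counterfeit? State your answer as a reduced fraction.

77/306

Multiply the conditional probabilities at each draw: 11/18 · 7/17 = 77/306.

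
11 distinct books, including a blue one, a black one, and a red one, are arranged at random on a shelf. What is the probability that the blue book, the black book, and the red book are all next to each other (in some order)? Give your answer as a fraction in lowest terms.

There are 11! = 39916800 arrangements.
Treat the three as one block: 9! placements × 3! orders within the block = 362880·6 = 2177280.
Probability = 2177280/39916800 = 3/55.

3/55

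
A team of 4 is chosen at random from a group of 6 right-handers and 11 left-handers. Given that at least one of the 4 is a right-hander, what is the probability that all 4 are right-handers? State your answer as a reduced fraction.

3/410

Work in counts. Selections with at least one right-hander: C(17,4) − C(11,4) = 2380 − 330 = 2050.
Of those, selections where all 4 are right-handers: C(6,4) = 15.
Conditional probability = 15/2050 = 3/410.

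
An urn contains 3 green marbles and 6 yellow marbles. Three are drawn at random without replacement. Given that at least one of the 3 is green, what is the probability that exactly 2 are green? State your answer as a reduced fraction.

9/32

Work in counts. Selections with at least one green: C(9,3) − C(6,3) = 84 − 20 = 64.
Of those, selections where exactly 2 are green: C(3,2)·C(6,1) = 3·6 = 18.
Conditional probability = 18/64 = 9/32.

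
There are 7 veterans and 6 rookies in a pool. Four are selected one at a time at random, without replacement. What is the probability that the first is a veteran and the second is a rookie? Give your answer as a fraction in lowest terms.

Multiply the conditional probabilities at each draw: 7/13 · 6/12 = 42/156 = 7/26.

7/26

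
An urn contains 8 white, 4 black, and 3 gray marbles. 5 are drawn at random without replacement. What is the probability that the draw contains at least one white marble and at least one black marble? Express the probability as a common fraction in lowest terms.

There are C(15,5) = 3003 possible draws.
By inclusion-exclusion on the complements, draws missing all white or all black: C(7,5) + C(11,5) − C(3,5) = 21 + 462 − 0 = 483.
So draws with at least one of each: 3003 − 483 = 2520, probability 2520/3003 = 120/143.

120/143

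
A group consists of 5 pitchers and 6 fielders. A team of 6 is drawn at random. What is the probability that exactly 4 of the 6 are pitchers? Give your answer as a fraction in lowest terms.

The sample space is all 6-subsets of the 11: C(11,6) = 462.
Selections with exactly 4 pitchers: choose 4 of the 5 pitchers and 2 of the 6 fielders, C(5,4)·C(6,2) = 5·15 = 75.
Probability = 75/462 = 25/154.

25/154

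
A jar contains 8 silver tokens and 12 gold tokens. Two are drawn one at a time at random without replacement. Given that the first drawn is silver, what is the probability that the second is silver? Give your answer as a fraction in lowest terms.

7/19

After removing one silver, 19 remain: 7 silver and 12 gold.
So the probability the next is silver is 7/19.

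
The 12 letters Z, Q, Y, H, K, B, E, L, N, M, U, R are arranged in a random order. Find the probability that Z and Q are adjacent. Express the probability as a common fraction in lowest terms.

1/6

There are 12! = 479001600 arrangements.
Treat Z and Q as a block: 11! arrangements of the blocks × 2 orders within the block = 2·39916800 = 79833600.
Probability = 79833600/479001600 = 1/6.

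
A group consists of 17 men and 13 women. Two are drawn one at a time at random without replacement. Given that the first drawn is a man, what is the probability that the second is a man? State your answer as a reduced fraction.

After removing one man, 29 remain: 16 men and 13 women.
So the probability the next is a man is 16/29.

16/29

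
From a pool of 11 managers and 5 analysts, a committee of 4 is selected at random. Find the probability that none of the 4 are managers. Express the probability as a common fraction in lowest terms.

There are C(16,4) = 1820 possible selections.
Selections with no managers (all analysts): C(5,4) = 5.
Probability = 5/1820 = 1/364.

1/364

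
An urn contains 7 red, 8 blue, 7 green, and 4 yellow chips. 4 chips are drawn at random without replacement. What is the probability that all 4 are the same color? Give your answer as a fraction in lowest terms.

There are C(26,4) = 14950 ways to draw 4 chips.
All same color: C(7,4) + C(8,4) + C(7,4) + C(4,4) = 35 + 70 + 35 + 1 = 141.
Probability = 141/14950.

141/14950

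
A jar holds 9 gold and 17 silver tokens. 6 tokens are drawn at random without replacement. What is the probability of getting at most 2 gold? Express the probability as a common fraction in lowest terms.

10982/16445

There are C(26,6) = 230230 ways to choose the 6.
Favorable selections (at most 2 gold): C(9,0)·C(17,6) + C(9,1)·C(17,5) + C(9,2)·C(17,4) = 12376 + 55692 + 85680 = 153748.
Probability = 153748/230230 = 10982/16445.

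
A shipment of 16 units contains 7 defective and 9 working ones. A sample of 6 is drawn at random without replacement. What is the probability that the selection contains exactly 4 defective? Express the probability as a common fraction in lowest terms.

45/286

There are C(16,6) = 8008 ways to choose 6 from 16.
Selections with exactly 4 defective: choose 4 of the 7 defective and 2 of the 9 working, C(7,4)·C(9,2) = 35·36 = 1260.
Probability = 1260/8008 = 45/286.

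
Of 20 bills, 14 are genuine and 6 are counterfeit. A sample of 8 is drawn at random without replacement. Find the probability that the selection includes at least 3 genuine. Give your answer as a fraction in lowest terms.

9683/9690

Total selections: C(20,8) = 125970.
The complement is exactly 2 genuine: C(14,2)·C(6,6) = 91.
Probability = 1 − 91/125970 = 125879/125970 = 9683/9690.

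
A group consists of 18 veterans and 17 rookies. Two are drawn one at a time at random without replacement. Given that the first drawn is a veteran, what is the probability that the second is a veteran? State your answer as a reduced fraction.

1/2

After removing one veteran, 34 remain: 17 veterans and 17 rookies.
So the probability the next is a veteran is 17/34 = 1/2.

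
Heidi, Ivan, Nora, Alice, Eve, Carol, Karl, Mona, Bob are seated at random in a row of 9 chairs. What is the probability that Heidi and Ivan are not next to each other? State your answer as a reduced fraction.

7/9

There are 9! = 362880 arrangements.
Arrangements with Heidi and Ivan adjacent: 2·8! = 80640.
So not adjacent: 362880 − 80640 = 282240, probability 282240/362880 = 7/9.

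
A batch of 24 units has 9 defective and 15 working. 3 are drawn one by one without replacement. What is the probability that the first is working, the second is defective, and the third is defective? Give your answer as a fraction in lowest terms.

45/506

Multiply the conditional probabilities at each draw: 15/24 · 9/23 · 8/22 = 1080/12144 = 45/506.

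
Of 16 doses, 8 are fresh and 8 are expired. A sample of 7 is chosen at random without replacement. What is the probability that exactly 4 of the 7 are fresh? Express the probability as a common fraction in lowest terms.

The sample space is all 7-subsets of the 16: C(16,7) = 11440.
Selections with exactly 4 fresh: choose 4 of the 8 fresh and 3 of the 8 expired, C(8,4)·C(8,3) = 70·56 = 3920.
Probability = 3920/11440 = 49/143.

49/143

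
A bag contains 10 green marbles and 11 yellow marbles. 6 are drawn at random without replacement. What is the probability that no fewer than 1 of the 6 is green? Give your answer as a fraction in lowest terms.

1281/1292

There are C(21,6) = 54264 ways to choose the 6.
The complement is all 6 are yellow: C(11,6) = 462.
Probability = 1 − 462/54264 = 53802/54264 = 1281/1292.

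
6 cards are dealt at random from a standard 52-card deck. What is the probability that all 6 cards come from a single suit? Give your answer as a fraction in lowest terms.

66/195755

There are C(52,6) = 20358520 possible 6-card hands.
Hands of one suit: 4 suits × C(13,6) = 4·1716 = 6864.
Probability = 6864/20358520 = 66/195755.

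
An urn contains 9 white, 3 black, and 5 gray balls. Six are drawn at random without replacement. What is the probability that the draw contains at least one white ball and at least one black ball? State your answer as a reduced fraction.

There are C(17,6) = 12376 possible draws.
By inclusion-exclusion on the complements, draws missing all white or all black: C(8,6) + C(14,6) − C(5,6) = 28 + 3003 − 0 = 3031.
So draws with at least one of each: 12376 − 3031 = 9345, probability 9345/12376 = 1335/1768.

1335/1768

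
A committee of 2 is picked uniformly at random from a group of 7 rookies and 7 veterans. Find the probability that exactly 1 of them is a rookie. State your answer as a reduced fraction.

7/13

The sample space is all 2-subsets of the 14: C(14,2) = 91.
Selections with exactly 1 rookie: choose 1 of the 7 rookies and 1 of the 7 veterans, C(7,1)·C(7,1) = 7·7 = 49.
Probability = 49/91 = 7/13.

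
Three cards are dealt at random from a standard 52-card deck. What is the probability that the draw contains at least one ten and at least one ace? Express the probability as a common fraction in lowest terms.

There are C(52,3) = 22100 possible draws.
By inclusion-exclusion on the complements, draws missing all tens or all aces: C(48,3) + C(48,3) − C(44,3) = 17296 + 17296 − 13244 = 21348.
So draws with at least one of each: 22100 − 21348 = 752, probability 752/22100 = 188/5525.

188/5525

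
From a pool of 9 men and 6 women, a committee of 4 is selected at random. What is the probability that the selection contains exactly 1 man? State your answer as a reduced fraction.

Total number of selections: C(15,4) = 1365.
Selections with exactly 1 man: choose 1 of the 9 men and 3 of the 6 women, C(9,1)·C(6,3) = 9·20 = 180.
Probability = 180/1365 = 12/91.

12/91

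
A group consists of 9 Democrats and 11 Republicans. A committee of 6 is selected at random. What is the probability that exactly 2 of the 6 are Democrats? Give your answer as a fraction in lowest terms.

The sample space is all 6-subsets of the 20: C(20,6) = 38760.
Selections with exactly 2 Democrats: choose 2 of the 9 Democrats and 4 of the 11 Republicans, C(9,2)·C(11,4) = 36·330 = 11880.
Probability = 11880/38760 = 99/323.

99/323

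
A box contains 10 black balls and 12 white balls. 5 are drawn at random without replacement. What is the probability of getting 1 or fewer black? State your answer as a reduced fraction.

29/133

There are C(22,5) = 26334 ways to choose the 5.
Favorable selections (1 or fewer black): C(10,0)·C(12,5) + C(10,1)·C(12,4) = 792 + 4950 = 5742.
Probability = 5742/26334 = 29/133.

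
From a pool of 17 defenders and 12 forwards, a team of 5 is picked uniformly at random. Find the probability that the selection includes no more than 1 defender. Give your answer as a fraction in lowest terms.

Total selections: C(29,5) = 118755.
Favorable selections (no more than 1 defender): C(17,0)·C(12,5) + C(17,1)·C(12,4) = 792 + 8415 = 9207.
Probability = 9207/118755 = 1023/13195.

1023/13195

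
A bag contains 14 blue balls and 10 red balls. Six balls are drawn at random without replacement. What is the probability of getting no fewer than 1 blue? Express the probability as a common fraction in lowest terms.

9599/9614

There are C(24,6) = 134596 ways to choose the 6.
The complement is all 6 are red: C(10,6) = 210.
Probability = 1 − 210/134596 = 134386/134596 = 9599/9614.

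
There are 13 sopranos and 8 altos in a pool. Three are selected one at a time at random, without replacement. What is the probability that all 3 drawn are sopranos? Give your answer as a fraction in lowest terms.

143/665

Multiply the conditional probabilities at each draw: 13/21 · 12/20 · 11/19 = 1716/7980 = 143/665.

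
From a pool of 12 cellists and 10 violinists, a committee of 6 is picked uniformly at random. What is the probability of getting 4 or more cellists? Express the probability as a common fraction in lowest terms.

There are C(22,6) = 74613 ways to choose the 6.
Favorable selections (4 or more cellists): C(12,4)·C(10,2) + C(12,5)·C(10,1) + C(12,6)·C(10,0) = 22275 + 7920 + 924 = 31119.
Probability = 31119/74613 = 943/2261.

943/2261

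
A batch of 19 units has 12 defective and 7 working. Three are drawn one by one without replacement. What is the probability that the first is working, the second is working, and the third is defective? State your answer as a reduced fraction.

28/323

Multiply the conditional probabilities at each draw: 7/19 · 6/18 · 12/17 = 504/5814 = 28/323.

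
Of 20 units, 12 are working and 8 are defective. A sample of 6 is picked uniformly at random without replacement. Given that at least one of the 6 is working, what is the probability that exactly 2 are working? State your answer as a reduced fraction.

Work in counts. Selections with at least one working: C(20,6) − C(8,6) = 38760 − 28 = 38732.
Of those, selections where exactly 2 are working: C(12,2)·C(8,4) = 66·70 = 4620.
Conditional probability = 4620/38732 = 1155/9683.

1155/9683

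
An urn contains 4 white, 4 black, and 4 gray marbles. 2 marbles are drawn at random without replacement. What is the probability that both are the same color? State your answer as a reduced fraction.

There are C(12,2) = 66 ways to draw 2 marbles.
All same color: C(4,2) + C(4,2) + C(4,2) = 6 + 6 + 6 = 18.
Probability = 18/66 = 3/11.

3/11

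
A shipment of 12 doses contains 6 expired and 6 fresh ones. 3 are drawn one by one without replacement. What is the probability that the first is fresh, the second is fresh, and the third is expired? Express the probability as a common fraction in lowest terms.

3/22

Multiply the conditional probabilities at each draw: 6/12 · 5/11 · 6/10 = 180/1320 = 3/22.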